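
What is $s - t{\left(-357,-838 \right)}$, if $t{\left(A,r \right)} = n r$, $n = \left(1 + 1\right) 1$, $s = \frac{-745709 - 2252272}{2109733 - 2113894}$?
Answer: $\frac{3323939}{1387} \approx 2396.5$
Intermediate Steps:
$s = \frac{999327}{1387}$ ($s = - \frac{2997981}{-4161} = \left(-2997981\right) \left(- \frac{1}{4161}\right) = \frac{999327}{1387} \approx 720.5$)
$n = 2$ ($n = 2 \cdot 1 = 2$)
$t{\left(A,r \right)} = 2 r$
$s - t{\left(-357,-838 \right)} = \frac{999327}{1387} - 2 \left(-838\right) = \frac{999327}{1387} - -1676 = \frac{999327}{1387} + 1676 = \frac{3323939}{1387}$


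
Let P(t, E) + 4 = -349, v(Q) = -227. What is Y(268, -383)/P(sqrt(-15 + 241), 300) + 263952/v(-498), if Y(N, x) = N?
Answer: -93235892/80131 ≈ -1163.5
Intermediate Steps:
P(t, E) = -353 (P(t, E) = -4 - 349 = -353)
Y(268, -383)/P(sqrt(-15 + 241), 300) + 263952/v(-498) = 268/(-353) + 263952/(-227) = 268*(-1/353) + 263952*(-1/227) = -268/353 - 263952/227 = -93235892/80131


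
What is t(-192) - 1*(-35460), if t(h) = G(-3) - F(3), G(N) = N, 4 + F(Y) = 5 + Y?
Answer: 35453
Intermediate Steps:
F(Y) = 1 + Y (F(Y) = -4 + (5 + Y) = 1 + Y)
t(h) = -7 (t(h) = -3 - (1 + 3) = -3 - 1*4 = -3 - 4 = -7)
t(-192) - 1*(-35460) = -7 - 1*(-35460) = -7 + 35460 = 35453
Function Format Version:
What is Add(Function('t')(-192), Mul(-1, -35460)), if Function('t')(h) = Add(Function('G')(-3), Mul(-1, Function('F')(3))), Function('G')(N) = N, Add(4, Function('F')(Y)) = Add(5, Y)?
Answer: 35453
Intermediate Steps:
Function('F')(Y) = Add(1, Y) (Function('F')(Y) = Add(-4, Add(5, Y)) = Add(1, Y))
Function('t')(h) = -7 (Function('t')(h) = Add(-3, Mul(-1, Add(1, 3))) = Add(-3, Mul(-1, 4)) = Add(-3, -4) = -7)
Add(Function('t')(-192), Mul(-1, -35460)) = Add(-7, Mul(-1, -35460)) = Add(-7, 35460) = 35453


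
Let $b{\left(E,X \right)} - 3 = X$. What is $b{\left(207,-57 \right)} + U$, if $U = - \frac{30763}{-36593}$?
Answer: $- \frac{1945259}{36593} \approx -53.159$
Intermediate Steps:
$b{\left(E,X \right)} = 3 + X$
$U = \frac{30763}{36593}$ ($U = \left(-30763\right) \left(- \frac{1}{36593}\right) = \frac{30763}{36593} \approx 0.84068$)
$b{\left(207,-57 \right)} + U = \left(3 - 57\right) + \frac{30763}{36593} = -54 + \frac{30763}{36593} = - \frac{1945259}{36593}$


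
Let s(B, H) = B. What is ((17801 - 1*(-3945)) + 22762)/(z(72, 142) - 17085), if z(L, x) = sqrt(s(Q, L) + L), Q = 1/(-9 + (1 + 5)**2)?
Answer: -2053131786/788122313 - 66762*sqrt(5835)/3940611565 ≈ -2.6064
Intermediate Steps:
Q = 1/27 (Q = 1/(-9 + 6**2) = 1/(-9 + 36) = 1/27 ≈ 0.037037)
z(L, x) = sqrt(1/27 + L)
((17801 - 1*(-3945)) + 22762)/(z(72, 142) - 17085) = ((17801 - 1*(-3945)) + 22762)/(sqrt(3 + 81*72)/9 - 17085) = ((17801 + 3945) + 22762)/(sqrt(3 + 5832)/9 - 17085) = (21746 + 22762)/(sqrt(5835)/9 - 17085) = 44508/(-17085 + sqrt(5835)/9)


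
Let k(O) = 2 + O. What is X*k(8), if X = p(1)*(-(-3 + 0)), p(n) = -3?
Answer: -90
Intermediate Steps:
X = -9 (X = -(-3)*(-3 + 0) = -(-3)*(-3) = -3*3 = -9)
X*k(8) = -9*(2 + 8) = -9*10 = -90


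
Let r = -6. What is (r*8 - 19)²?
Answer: 4489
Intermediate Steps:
(r*8 - 19)² = (-6*8 - 19)² = (-48 - 19)² = (-67)² = 4489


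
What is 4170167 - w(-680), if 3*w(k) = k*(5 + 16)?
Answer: 4174927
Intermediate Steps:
w(k) = 7*k (w(k) = (k*(5 + 16))/3 = (k*21)/3 = (21*k)/3 = 7*k)
4170167 - w(-680) = 4170167 - 7*(-680) = 4170167 - 1*(-4760) = 4170167 + 4760 = 4174927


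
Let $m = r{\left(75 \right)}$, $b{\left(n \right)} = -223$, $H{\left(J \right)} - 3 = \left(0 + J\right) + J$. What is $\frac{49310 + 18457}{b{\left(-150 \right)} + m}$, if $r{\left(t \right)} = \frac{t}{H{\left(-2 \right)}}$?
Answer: $- \frac{67767}{298} \approx -227.41$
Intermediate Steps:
$H{\left(J \right)} = 3 + 2 J$ ($H{\left(J \right)} = 3 + \left(\left(0 + J\right) + J\right) = 3 + \left(J + J\right) = 3 + 2 J$)
$r{\left(t \right)} = - t$ ($r{\left(t \right)} = \frac{t}{3 + 2 \left(-2\right)} = \frac{t}{3 - 4} = \frac{t}{-1} = t \left(-1\right) = - t$)
$m = -75$ ($m = \left(-1\right) 75 = -75$)
$\frac{49310 + 18457}{b{\left(-150 \right)} + m} = \frac{49310 + 18457}{-223 - 75} = \frac{67767}{-298} = 67767 \left(- \frac{1}{298}\right) = - \frac{67767}{298}$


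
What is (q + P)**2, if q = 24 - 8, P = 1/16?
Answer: 66049/256 ≈ 258.00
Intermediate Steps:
P = 1/16 ≈ 0.062500
q = 16
(q + P)**2 = (16 + 1/16)**2 = (257/16)**2 = 66049/256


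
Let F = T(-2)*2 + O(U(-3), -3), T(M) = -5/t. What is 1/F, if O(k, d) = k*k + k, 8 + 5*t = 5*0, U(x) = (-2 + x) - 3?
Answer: 4/249 ≈ 0.016064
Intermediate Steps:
U(x) = -5 + x
t = -8/5 (t = -8/5 + (5*0)/5 = -8/5 + (1/5)*0 = -8/5 + 0 = -8/5 ≈ -1.6000)
T(M) = 25/8 (T(M) = -5/(-8/5) = -5*(-5/8) = 25/8)
O(k, d) = k + k**2 (O(k, d) = k**2 + k = k + k**2)
F = 249/4 (F = (25/8)*2 + (-5 - 3)*(1 + (-5 - 3)) = 25/4 - 8*(1 - 8) = 25/4 - 8*(-7) = 25/4 + 56 = 249/4 ≈ 62.250)
1/F = 1/(249/4) = 4/249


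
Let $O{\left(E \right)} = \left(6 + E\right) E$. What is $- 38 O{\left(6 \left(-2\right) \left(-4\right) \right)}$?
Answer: $-98496$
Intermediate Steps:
$O{\left(E \right)} = E \left(6 + E\right)$
$- 38 O{\left(6 \left(-2\right) \left(-4\right) \right)} = - 38 \cdot 6 \left(-2\right) \left(-4\right) \left(6 + 6 \left(-2\right) \left(-4\right)\right) = - 38 \left(-12\right) \left(-4\right) \left(6 - -48\right) = - 38 \cdot 48 \left(6 + 48\right) = - 38 \cdot 48 \cdot 54 = \left(-38\right) 2592 = -98496$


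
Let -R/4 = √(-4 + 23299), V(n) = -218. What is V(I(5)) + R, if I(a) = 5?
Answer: -218 - 4*√23295 ≈ -828.51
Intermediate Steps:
R = -4*√23295 (R = -4*√(-4 + 23299) = -4*√23295 ≈ -610.51)
V(I(5)) + R = -218 - 4*√23295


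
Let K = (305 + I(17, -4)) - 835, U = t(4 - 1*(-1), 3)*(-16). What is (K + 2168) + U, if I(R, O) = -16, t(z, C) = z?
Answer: 1542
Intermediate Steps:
U = -80 (U = (4 - 1*(-1))*(-16) = (4 + 1)*(-16) = 5*(-16) = -80)
K = -546 (K = (305 - 16) - 835 = 289 - 835 = -546)
(K + 2168) + U = (-546 + 2168) - 80 = 1622 - 80 = 1542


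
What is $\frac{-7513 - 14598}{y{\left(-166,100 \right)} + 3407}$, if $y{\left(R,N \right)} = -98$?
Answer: $- \frac{22111}{3309} \approx -6.6821$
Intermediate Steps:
$\frac{-7513 - 14598}{y{\left(-166,100 \right)} + 3407} = \frac{-7513 - 14598}{-98 + 3407} = - \frac{22111}{3309}$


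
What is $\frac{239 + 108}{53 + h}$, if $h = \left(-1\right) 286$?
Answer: $- \frac{347}{233} \approx -1.4893$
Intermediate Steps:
$h = -286$
$\frac{239 + 108}{53 + h} = \frac{239 + 108}{53 - 286} = \frac{347}{-233} = 347 \left(- \frac{1}{233}\right) = - \frac{347}{233}$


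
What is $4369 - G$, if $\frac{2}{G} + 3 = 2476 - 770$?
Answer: $\frac{7440405}{1703} \approx 4369.0$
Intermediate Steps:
$G = \frac{2}{1703}$ ($G = \frac{2}{-3 + \left(2476 - 770\right)} = \frac{2}{-3 + 1706} = \frac{2}{1703} \approx 0.0011744$)
$4369 - G = 4369 - \frac{2}{1703} = \frac{7440405}{1703}$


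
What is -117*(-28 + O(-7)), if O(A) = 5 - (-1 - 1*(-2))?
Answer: 2808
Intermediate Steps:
O(A) = 4 (O(A) = 5 - (-1 + 2) = 5 - 1*1 = 5 - 1 = 4)
-117*(-28 + O(-7)) = -117*(-28 + 4) = -117*(-24) = 2808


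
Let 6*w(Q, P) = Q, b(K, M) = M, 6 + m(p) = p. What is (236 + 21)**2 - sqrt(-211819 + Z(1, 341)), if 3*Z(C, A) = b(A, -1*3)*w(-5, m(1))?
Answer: 66049 - I*sqrt(7625454)/6 ≈ 66049.0 - 460.24*I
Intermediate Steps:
m(p) = -6 + p
w(Q, P) = Q/6
Z(C, A) = 5/6 (Z(C, A) = ((-1*3)*((1/6)*(-5)))/3 = (-3*(-5/6))/3 = (1/3)*(5/2) = 5/6)
(236 + 21)**2 - sqrt(-211819 + Z(1, 341)) = (236 + 21)**2 - sqrt(-211819 + 5/6) = 257**2 - sqrt(-1270909/6) = 66049 - I*sqrt(7625454)/6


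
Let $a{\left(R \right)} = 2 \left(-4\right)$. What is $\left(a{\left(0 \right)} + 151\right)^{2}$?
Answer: $20449$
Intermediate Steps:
$a{\left(R \right)} = -8$
$\left(a{\left(0 \right)} + 151\right)^{2} = \left(-8 + 151\right)^{2} = 143^{2} = 20449$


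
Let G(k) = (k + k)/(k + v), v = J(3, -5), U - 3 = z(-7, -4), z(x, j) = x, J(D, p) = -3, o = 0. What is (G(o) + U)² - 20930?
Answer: -20914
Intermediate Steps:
U = -4 (U = 3 - 7 = -4)
v = -3
G(k) = 2*k/(-3 + k) (G(k) = (k + k)/(k - 3) = (2*k)/(-3 + k) = 2*k/(-3 + k))
(G(o) + U)² - 20930 = (2*0/(-3 + 0) - 4)² - 20930 = (2*0/(-3) - 4)² - 20930 = (2*0*(-⅓) - 4)² - 20930 = (0 - 4)² - 20930 = (-4)² - 20930 = 16 - 20930 = -20914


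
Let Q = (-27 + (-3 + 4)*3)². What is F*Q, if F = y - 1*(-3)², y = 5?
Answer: -2304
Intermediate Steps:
Q = 576 (Q = (-27 + 1*3)² = (-27 + 3)² = (-24)² = 576)
F = -4 (F = 5 - 1*(-3)² = 5 - 1*9 = 5 - 9 = -4)
F*Q = -4*576 = -2304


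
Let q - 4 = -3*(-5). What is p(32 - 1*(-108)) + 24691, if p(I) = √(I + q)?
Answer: 24691 + √159 ≈ 24704.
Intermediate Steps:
q = 19 (q = 4 - 3*(-5) = 4 + 15 = 19)
p(I) = √(19 + I) (p(I) = √(I + 19) = √(19 + I))
p(32 - 1*(-108)) + 24691 = √(19 + (32 - 1*(-108))) + 24691 = √(19 + (32 + 108)) + 24691 = √(19 + 140) + 24691 = √159 + 24691 = 24691 + √159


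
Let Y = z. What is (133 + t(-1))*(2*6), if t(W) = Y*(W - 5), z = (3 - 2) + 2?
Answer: 1380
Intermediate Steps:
z = 3 (z = 1 + 2 = 3)
Y = 3
t(W) = -15 + 3*W (t(W) = 3*(W - 5) = 3*(-5 + W) = -15 + 3*W)
(133 + t(-1))*(2*6) = (133 + (-15 + 3*(-1)))*(2*6) = (133 + (-15 - 3))*12 = (133 - 18)*12 = 115*12 = 1380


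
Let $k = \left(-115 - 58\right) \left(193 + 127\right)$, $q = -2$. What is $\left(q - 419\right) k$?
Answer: $23306560$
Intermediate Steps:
$k = -55360$ ($k = \left(-173\right) 320 = -55360$)
$\left(q - 419\right) k = \left(-2 - 419\right) \left(-55360\right) = \left(-421\right) \left(-55360\right) = 23306560$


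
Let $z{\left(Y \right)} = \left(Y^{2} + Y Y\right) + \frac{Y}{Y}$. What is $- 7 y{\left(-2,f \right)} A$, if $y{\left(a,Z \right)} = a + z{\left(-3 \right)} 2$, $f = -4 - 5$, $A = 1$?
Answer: $-252$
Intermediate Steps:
$f = -9$
$z{\left(Y \right)} = 1 + 2 Y^{2}$ ($z{\left(Y \right)} = \left(Y^{2} + Y^{2}\right) + 1 = 2 Y^{2} + 1 = 1 + 2 Y^{2}$)
$y{\left(a,Z \right)} = 38 + a$ ($y{\left(a,Z \right)} = a + \left(1 + 2 \left(-3\right)^{2}\right) 2 = a + \left(1 + 2 \cdot 9\right) 2 = a + \left(1 + 18\right) 2 = a + 19 \cdot 2 = a + 38 = 38 + a$)
$- 7 y{\left(-2,f \right)} A = - 7 \left(38 - 2\right) 1 = \left(-7\right) 36 \cdot 1 = \left(-252\right) 1 = -252$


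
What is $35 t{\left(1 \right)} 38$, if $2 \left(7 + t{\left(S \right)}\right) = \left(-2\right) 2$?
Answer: $-11970$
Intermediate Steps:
$t{\left(S \right)} = -9$ ($t{\left(S \right)} = -7 + \frac{\left(-2\right) 2}{2} = -7 + \frac{1}{2} \left(-4\right) = -7 - 2 = -9$)
$35 t{\left(1 \right)} 38 = 35 \left(-9\right) 38 = \left(-315\right) 38 = -11970$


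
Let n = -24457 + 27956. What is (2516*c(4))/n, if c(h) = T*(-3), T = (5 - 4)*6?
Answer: -45288/3499 ≈ -12.943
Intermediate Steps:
T = 6 (T = 1*6 = 6)
n = 3499
c(h) = -18 (c(h) = 6*(-3) = -18)
(2516*c(4))/n = (2516*(-18))/3499 = -45288*1/3499 = -45288/3499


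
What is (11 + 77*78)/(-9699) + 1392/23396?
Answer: -31818181/56729451 ≈ -0.56088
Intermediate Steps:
(11 + 77*78)/(-9699) + 1392/23396 = (11 + 6006)*(-1/9699) + 1392*(1/23396) = 6017*(-1/9699) + 348/5849 = -6017/9699 + 348/5849 = -31818181/56729451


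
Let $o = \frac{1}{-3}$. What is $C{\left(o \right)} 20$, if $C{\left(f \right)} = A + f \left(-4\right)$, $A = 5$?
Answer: $\frac{380}{3} \approx 126.67$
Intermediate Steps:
$o = - \frac{1}{3} \approx -0.33333$
$C{\left(f \right)} = 5 - 4 f$ ($C{\left(f \right)} = 5 + f \left(-4\right) = 5 - 4 f$)
$C{\left(o \right)} 20 = \left(5 - - \frac{4}{3}\right) 20 = \left(5 + \frac{4}{3}\right) 20 = \frac{19}{3} \cdot 20 = \frac{380}{3}$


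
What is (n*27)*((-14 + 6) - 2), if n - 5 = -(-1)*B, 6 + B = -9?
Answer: 2700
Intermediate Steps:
B = -15 (B = -6 - 9 = -15)
n = -10 (n = 5 - (-1)*(-15) = 5 - 1*15 = 5 - 15 = -10)
(n*27)*((-14 + 6) - 2) = (-10*27)*((-14 + 6) - 2) = -270*(-8 - 2) = -270*(-10) = 2700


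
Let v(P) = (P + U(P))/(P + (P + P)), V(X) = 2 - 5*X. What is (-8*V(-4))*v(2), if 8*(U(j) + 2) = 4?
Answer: -44/3 ≈ -14.667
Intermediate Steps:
U(j) = -3/2 (U(j) = -2 + (⅛)*4 = -2 + ½ = -3/2)
v(P) = (-3/2 + P)/(3*P) (v(P) = (P - 3/2)/(P + (P + P)) = (-3/2 + P)/(P + 2*P) = (-3/2 + P)/((3*P)) = (-3/2 + P)*(1/(3*P)) = (-3/2 + P)/(3*P))
(-8*V(-4))*v(2) = (-8*(2 - 5*(-4)))*((⅙)*(-3 + 2*2)/2) = (-8*(2 + 20))*((⅙)*(½)*(-3 + 4)) = (-8*22)*((⅙)*(½)*1) = -176*1/12 = -44/3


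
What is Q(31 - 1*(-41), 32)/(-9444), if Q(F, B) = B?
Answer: -8/2361 ≈ -0.0033884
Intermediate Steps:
Q(31 - 1*(-41), 32)/(-9444) = 32/(-9444) = 32*(-1/9444) = -8/2361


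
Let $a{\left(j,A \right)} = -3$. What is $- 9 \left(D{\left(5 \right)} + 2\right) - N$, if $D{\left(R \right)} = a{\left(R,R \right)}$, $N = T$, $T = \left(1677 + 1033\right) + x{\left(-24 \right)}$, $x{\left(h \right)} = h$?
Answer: $-2677$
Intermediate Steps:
$T = 2686$ ($T = \left(1677 + 1033\right) - 24 = 2710 - 24 = 2686$)
$N = 2686$
$D{\left(R \right)} = -3$
$- 9 \left(D{\left(5 \right)} + 2\right) - N = - 9 \left(-3 + 2\right) - 2686 = \left(-9\right) \left(-1\right) - 2686 = 9 - 2686 = -2677$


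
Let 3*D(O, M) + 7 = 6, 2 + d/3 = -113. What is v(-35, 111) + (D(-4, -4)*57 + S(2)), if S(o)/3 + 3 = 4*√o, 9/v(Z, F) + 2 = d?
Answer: -9725/347 + 12*√2 ≈ -11.055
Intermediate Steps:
d = -345 (d = -6 + 3*(-113) = -6 - 339 = -345)
v(Z, F) = -9/347 (v(Z, F) = 9/(-2 - 345) = 9/(-347) = 9*(-1/347) = -9/347)
D(O, M) = -⅓ (D(O, M) = -7/3 + (⅓)*6 = -7/3 + 2 = -⅓)
S(o) = -9 + 12*√o (S(o) = -9 + 3*(4*√o) = -9 + 12*√o)
v(-35, 111) + (D(-4, -4)*57 + S(2)) = -9/347 + (-⅓*57 + (-9 + 12*√2)) = -9/347 + (-19 + (-9 + 12*√2)) = -9/347 + (-28 + 12*√2) = -9725/347 + 12*√2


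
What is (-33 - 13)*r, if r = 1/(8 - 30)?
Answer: 23/11 ≈ 2.0909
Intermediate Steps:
r = -1/22 (r = 1/(-22) = -1/22 ≈ -0.045455)
(-33 - 13)*r = (-33 - 13)*(-1/22) = -46*(-1/22) = 23/11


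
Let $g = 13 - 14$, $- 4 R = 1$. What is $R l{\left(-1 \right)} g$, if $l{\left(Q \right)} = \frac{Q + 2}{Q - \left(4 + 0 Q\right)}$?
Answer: $- \frac{1}{20} \approx -0.05$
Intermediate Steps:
$R = - \frac{1}{4}$ ($R = \left(- \frac{1}{4}\right) 1 = - \frac{1}{4} \approx -0.25$)
$l{\left(Q \right)} = \frac{2 + Q}{-4 + Q}$ ($l{\left(Q \right)} = \frac{2 + Q}{Q + \left(-4 + 0\right)} = \frac{2 + Q}{Q - 4} = \frac{2 + Q}{-4 + Q}$)
$g = -1$ ($g = 13 - 14 = -1$)
$R l{\left(-1 \right)} g = - \frac{\frac{1}{-4 - 1} \left(2 - 1\right)}{4} \left(-1\right) = - \frac{\frac{1}{-5} \cdot 1}{4} \left(-1\right) = - \frac{\left(- \frac{1}{5}\right) 1}{4} \left(-1\right) = \left(- \frac{1}{4}\right) \left(- \frac{1}{5}\right) \left(-1\right) = \frac{1}{20} \left(-1\right) = - \frac{1}{20}$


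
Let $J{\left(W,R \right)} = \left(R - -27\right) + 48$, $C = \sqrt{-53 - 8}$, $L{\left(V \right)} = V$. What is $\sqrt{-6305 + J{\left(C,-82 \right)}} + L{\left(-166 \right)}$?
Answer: $-166 + 2 i \sqrt{1578} \approx -166.0 + 79.448 i$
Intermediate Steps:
$C = i \sqrt{61}$ ($C = \sqrt{-61} = i \sqrt{61} \approx 7.8102 i$)
$J{\left(W,R \right)} = 75 + R$ ($J{\left(W,R \right)} = \left(R + 27\right) + 48 = \left(27 + R\right) + 48 = 75 + R$)
$\sqrt{-6305 + J{\left(C,-82 \right)}} + L{\left(-166 \right)} = \sqrt{-6305 + \left(75 - 82\right)} - 166 = \sqrt{-6305 - 7} - 166 = \sqrt{-6312} - 166 = 2 i \sqrt{1578} - 166 = -166 + 2 i \sqrt{1578}$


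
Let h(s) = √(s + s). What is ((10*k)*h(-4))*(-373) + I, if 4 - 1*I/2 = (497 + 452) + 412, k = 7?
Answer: -2714 - 52220*I*√2 ≈ -2714.0 - 73850.0*I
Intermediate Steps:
I = -2714 (I = 8 - 2*((497 + 452) + 412) = 8 - 2*(949 + 412) = 8 - 2*1361 = 8 - 2722 = -2714)
h(s) = √2*√s (h(s) = √(2*s) = √2*√s)
((10*k)*h(-4))*(-373) + I = ((10*7)*(√2*√(-4)))*(-373) - 2714 = (70*(√2*(2*I)))*(-373) - 2714 = (70*(2*I*√2))*(-373) - 2714 = (140*I*√2)*(-373) - 2714 = -52220*I*√2 - 2714 = -2714 - 52220*I*√2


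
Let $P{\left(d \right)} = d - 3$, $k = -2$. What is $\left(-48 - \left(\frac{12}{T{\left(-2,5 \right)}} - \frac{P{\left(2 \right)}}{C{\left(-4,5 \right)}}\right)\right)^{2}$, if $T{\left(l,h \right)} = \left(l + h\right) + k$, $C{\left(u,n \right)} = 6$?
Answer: $\frac{130321}{36} \approx 3620.0$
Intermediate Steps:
$T{\left(l,h \right)} = -2 + h + l$ ($T{\left(l,h \right)} = \left(l + h\right) - 2 = \left(h + l\right) - 2 = -2 + h + l$)
$P{\left(d \right)} = -3 + d$ ($P{\left(d \right)} = d - 3 = -3 + d$)
$\left(-48 - \left(\frac{12}{T{\left(-2,5 \right)}} - \frac{P{\left(2 \right)}}{C{\left(-4,5 \right)}}\right)\right)^{2} = \left(-48 + \left(\frac{-3 + 2}{6} - \frac{12}{-2 + 5 - 2}\right)\right)^{2} = \left(-48 - \left(\frac{1}{6} + \frac{12}{1}\right)\right)^{2} = \left(-48 - \frac{73}{6}\right)^{2} = \left(- \frac{361}{6}\right)^{2} = \frac{130321}{36}$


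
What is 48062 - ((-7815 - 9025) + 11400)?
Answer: 53502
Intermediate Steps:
48062 - ((-7815 - 9025) + 11400) = 48062 - (-16840 + 11400) = 48062 - 1*(-5440) = 48062 + 5440 = 53502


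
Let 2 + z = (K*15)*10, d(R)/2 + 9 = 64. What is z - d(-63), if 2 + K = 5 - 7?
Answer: -712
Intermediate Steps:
d(R) = 110 (d(R) = -18 + 2*64 = -18 + 128 = 110)
K = -4 (K = -2 + (5 - 7) = -2 - 2 = -4)
z = -602 (z = -2 - 4*15*10 = -2 - 60*10 = -2 - 600 = -602)
z - d(-63) = -602 - 1*110 = -602 - 110 = -712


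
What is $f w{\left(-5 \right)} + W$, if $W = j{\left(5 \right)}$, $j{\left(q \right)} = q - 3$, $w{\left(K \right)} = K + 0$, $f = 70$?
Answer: $-348$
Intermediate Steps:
$w{\left(K \right)} = K$
$j{\left(q \right)} = -3 + q$ ($j{\left(q \right)} = q - 3 = -3 + q$)
$W = 2$ ($W = -3 + 5 = 2$)
$f w{\left(-5 \right)} + W = 70 \left(-5\right) + 2 = -350 + 2 = -348$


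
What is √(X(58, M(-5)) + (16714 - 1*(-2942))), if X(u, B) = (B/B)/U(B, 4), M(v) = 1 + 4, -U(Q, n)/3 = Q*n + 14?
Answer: √204500922/102 ≈ 140.20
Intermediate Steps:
U(Q, n) = -42 - 3*Q*n (U(Q, n) = -3*(Q*n + 14) = -3*(14 + Q*n) = -42 - 3*Q*n)
M(v) = 5
X(u, B) = 1/(-42 - 12*B) (X(u, B) = (B/B)/(-42 - 3*B*4) = 1/(-42 - 12*B))
√(X(58, M(-5)) + (16714 - 1*(-2942))) = √(-1/(42 + 12*5) + (16714 - 1*(-2942))) = √(-1/(42 + 60) + (16714 + 2942)) = √(-1/102 + 19656) = √(2004911/102) = √204500922/102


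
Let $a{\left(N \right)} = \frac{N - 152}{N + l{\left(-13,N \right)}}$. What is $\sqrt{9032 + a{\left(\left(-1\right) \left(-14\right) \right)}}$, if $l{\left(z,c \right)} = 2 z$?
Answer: $\frac{\sqrt{36174}}{2} \approx 95.097$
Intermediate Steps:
$a{\left(N \right)} = \frac{-152 + N}{-26 + N}$ ($a{\left(N \right)} = \frac{N - 152}{N + 2 \left(-13\right)} = \frac{-152 + N}{N - 26} = \frac{-152 + N}{-26 + N}$)
$\sqrt{9032 + a{\left(\left(-1\right) \left(-14\right) \right)}} = \sqrt{9032 + \frac{-152 - -14}{-26 - -14}} = \sqrt{9032 + \frac{-152 + 14}{-26 + 14}} = \sqrt{9032 + \frac{1}{-12} \left(-138\right)} = \sqrt{9032 - - \frac{23}{2}} = \sqrt{9032 + \frac{23}{2}} = \sqrt{\frac{18087}{2}} = \frac{\sqrt{36174}}{2}$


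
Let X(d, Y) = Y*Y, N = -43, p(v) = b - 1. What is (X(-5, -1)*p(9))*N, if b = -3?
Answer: 172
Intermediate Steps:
p(v) = -4 (p(v) = -3 - 1 = -4)
X(d, Y) = Y**2
(X(-5, -1)*p(9))*N = ((-1)**2*(-4))*(-43) = (1*(-4))*(-43) = -4*(-43) = 172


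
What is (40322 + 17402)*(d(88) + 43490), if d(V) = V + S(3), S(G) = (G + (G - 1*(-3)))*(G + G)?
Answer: 2518613568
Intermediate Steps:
S(G) = 2*G*(3 + 2*G) (S(G) = (G + (G + 3))*(2*G) = (G + (3 + G))*(2*G) = (3 + 2*G)*(2*G) = 2*G*(3 + 2*G))
d(V) = 54 + V (d(V) = V + 2*3*(3 + 2*3) = V + 2*3*(3 + 6) = V + 2*3*9 = V + 54 = 54 + V)
(40322 + 17402)*(d(88) + 43490) = (40322 + 17402)*((54 + 88) + 43490) = 57724*(142 + 43490) = 57724*43632 = 2518613568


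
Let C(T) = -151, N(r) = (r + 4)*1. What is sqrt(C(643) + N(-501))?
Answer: 18*I*sqrt(2) ≈ 25.456*I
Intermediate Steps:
N(r) = 4 + r (N(r) = (4 + r)*1 = 4 + r)
sqrt(C(643) + N(-501)) = sqrt(-151 + (4 - 501)) = sqrt(-151 - 497) = sqrt(-648) = 18*I*sqrt(2)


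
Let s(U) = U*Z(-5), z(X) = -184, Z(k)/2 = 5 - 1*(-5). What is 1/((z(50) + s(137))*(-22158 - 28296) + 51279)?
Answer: -1/128909145 ≈ -7.7574e-9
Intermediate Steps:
Z(k) = 20 (Z(k) = 2*(5 - 1*(-5)) = 2*(5 + 5) = 2*10 = 20)
s(U) = 20*U (s(U) = U*20 = 20*U)
1/((z(50) + s(137))*(-22158 - 28296) + 51279) = 1/((-184 + 20*137)*(-22158 - 28296) + 51279) = 1/((-184 + 2740)*(-50454) + 51279) = 1/(2556*(-50454) + 51279) = 1/(-128960424 + 51279) = 1/(-128909145) = -1/128909145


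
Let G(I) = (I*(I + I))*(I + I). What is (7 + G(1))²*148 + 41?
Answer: 17949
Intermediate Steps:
G(I) = 4*I³ (G(I) = (I*(2*I))*(2*I) = (2*I²)*(2*I) = 4*I³)
(7 + G(1))²*148 + 41 = (7 + 4*1³)²*148 + 41 = (7 + 4*1)²*148 + 41 = (7 + 4)²*148 + 41 = 11²*148 + 41 = 121*148 + 41 = 17908 + 41 = 17949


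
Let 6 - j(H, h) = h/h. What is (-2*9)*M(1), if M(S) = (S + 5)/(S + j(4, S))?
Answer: -18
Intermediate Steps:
j(H, h) = 5 (j(H, h) = 6 - h/h = 6 - 1*1 = 6 - 1 = 5)
M(S) = 1 (M(S) = (S + 5)/(S + 5) = (5 + S)/(5 + S) = 1)
(-2*9)*M(1) = -2*9*1 = -18*1 = -18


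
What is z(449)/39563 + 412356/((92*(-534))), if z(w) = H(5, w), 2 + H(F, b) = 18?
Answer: -1359437865/161970922 ≈ -8.3931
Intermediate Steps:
H(F, b) = 16 (H(F, b) = -2 + 18 = 16)
z(w) = 16
z(449)/39563 + 412356/((92*(-534))) = 16/39563 + 412356/((92*(-534))) = 16*(1/39563) + 412356/(-49128) = 16/39563 + 412356*(-1/49128) = 16/39563 - 34363/4094 = -1359437865/161970922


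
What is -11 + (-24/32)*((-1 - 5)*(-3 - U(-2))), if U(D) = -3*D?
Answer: -103/2 ≈ -51.500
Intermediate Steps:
-11 + (-24/32)*((-1 - 5)*(-3 - U(-2))) = -11 + (-24/32)*((-1 - 5)*(-3 - (-3)*(-2))) = -11 + (-24*1/32)*(-6*(-3 - 1*6)) = -11 - (-9)*(-3 - 6)/2 = -11 - (-9)*(-9)/2 = -11 - ¾*54 = -11 - 81/2 = -103/2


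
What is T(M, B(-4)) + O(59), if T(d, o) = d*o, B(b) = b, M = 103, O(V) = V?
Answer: -353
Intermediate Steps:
T(M, B(-4)) + O(59) = 103*(-4) + 59 = -412 + 59 = -353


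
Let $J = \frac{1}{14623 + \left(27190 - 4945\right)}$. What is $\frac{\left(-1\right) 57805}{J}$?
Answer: $-2131154740$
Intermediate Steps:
$J = \frac{1}{36868}$ ($J = \frac{1}{14623 + \left(27190 - 4945\right)} = \frac{1}{14623 + 22245} = \frac{1}{36868} \approx 2.7124 \cdot 10^{-5}$)
$\frac{\left(-1\right) 57805}{J} = \left(-1\right) 57805 \frac{1}{\frac{1}{36868}} = \left(-57805\right) 36868 = -2131154740$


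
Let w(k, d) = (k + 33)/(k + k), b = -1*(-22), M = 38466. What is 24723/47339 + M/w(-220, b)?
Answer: 72838099251/804763 ≈ 90509.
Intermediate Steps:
b = 22
w(k, d) = (33 + k)/(2*k) (w(k, d) = (33 + k)/((2*k)) = (33 + k)*(1/(2*k)) = (33 + k)/(2*k))
24723/47339 + M/w(-220, b) = 24723/47339 + 38466/(((½)*(33 - 220)/(-220))) = 24723*(1/47339) + 38466/(((½)*(-1/220)*(-187))) = 24723/47339 + 38466/(17/40) = 24723/47339 + 38466*(40/17) = 24723/47339 + 1538640/17 = 72838099251/804763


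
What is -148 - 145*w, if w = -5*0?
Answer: -148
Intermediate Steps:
w = 0
-148 - 145*w = -148 - 145*0 = -148 + 0 = -148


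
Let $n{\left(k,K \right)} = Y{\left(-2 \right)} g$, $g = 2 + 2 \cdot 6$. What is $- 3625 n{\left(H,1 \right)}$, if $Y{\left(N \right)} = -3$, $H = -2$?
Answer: $152250$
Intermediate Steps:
$g = 14$ ($g = 2 + 12 = 14$)
$n{\left(k,K \right)} = -42$ ($n{\left(k,K \right)} = \left(-3\right) 14 = -42$)
$- 3625 n{\left(H,1 \right)} = \left(-3625\right) \left(-42\right) = 152250$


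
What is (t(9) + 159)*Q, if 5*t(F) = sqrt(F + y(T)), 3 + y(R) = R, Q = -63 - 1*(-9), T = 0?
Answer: -8586 - 54*sqrt(6)/5 ≈ -8612.5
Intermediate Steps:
Q = -54 (Q = -63 + 9 = -54)
y(R) = -3 + R
t(F) = sqrt(-3 + F)/5 (t(F) = sqrt(F + (-3 + 0))/5 = sqrt(F - 3)/5 = sqrt(-3 + F)/5)
(t(9) + 159)*Q = (sqrt(-3 + 9)/5 + 159)*(-54) = (sqrt(6)/5 + 159)*(-54) = (159 + sqrt(6)/5)*(-54) = -8586 - 54*sqrt(6)/5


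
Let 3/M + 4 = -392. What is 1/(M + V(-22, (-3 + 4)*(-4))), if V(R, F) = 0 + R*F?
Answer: 132/11615 ≈ 0.011365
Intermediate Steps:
M = -1/132 (M = 3/(-4 - 392) = 3/(-396) = 3*(-1/396) = -1/132 ≈ -0.0075758)
V(R, F) = F*R (V(R, F) = 0 + F*R = F*R)
1/(M + V(-22, (-3 + 4)*(-4))) = 1/(-1/132 + ((-3 + 4)*(-4))*(-22)) = 1/(-1/132 + (1*(-4))*(-22)) = 1/(-1/132 - 4*(-22)) = 1/(-1/132 + 88) = 1/(11615/132) = 132/11615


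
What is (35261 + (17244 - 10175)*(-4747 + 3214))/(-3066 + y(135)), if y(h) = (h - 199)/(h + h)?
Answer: 729102330/206971 ≈ 3522.7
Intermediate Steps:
y(h) = (-199 + h)/(2*h) (y(h) = (-199 + h)/((2*h)) = (-199 + h)*(1/(2*h)) = (-199 + h)/(2*h))
(35261 + (17244 - 10175)*(-4747 + 3214))/(-3066 + y(135)) = (35261 + (17244 - 10175)*(-4747 + 3214))/(-3066 + (½)*(-199 + 135)/135) = (35261 + 7069*(-1533))/(-3066 + (½)*(1/135)*(-64)) = (35261 - 10836777)/(-3066 - 32/135) = -10801516/(-413942/135) = -10801516*(-135/413942) = 729102330/206971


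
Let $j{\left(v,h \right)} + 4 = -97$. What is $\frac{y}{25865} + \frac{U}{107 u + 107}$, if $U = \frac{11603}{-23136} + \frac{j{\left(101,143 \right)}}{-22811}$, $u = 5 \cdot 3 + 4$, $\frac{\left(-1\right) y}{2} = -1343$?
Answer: $\frac{605354629140587}{5842367232885120} \approx 0.10361$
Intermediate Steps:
$y = 2686$ ($y = \left(-2\right) \left(-1343\right) = 2686$)
$u = 19$ ($u = 15 + 4 = 19$)
$j{\left(v,h \right)} = -101$ ($j{\left(v,h \right)} = -4 - 97 = -101$)
$U = - \frac{262339297}{527755296}$ ($U = \frac{11603}{-23136} - \frac{101}{-22811} = 11603 \left(- \frac{1}{23136}\right) - - \frac{101}{22811} = - \frac{11603}{23136} + \frac{101}{22811} = - \frac{262339297}{527755296} \approx -0.49709$)
$\frac{y}{25865} + \frac{U}{107 u + 107} = \frac{2686}{25865} - \frac{262339297}{527755296 \left(107 \cdot 19 + 107\right)} = 2686 \cdot \frac{1}{25865} - \frac{262339297}{527755296 \left(2033 + 107\right)} = \frac{2686}{25865} - \frac{262339297}{527755296 \cdot 2140} = \frac{2686}{25865} - \frac{262339297}{1129396333440} = \frac{605354629140587}{5842367232885120}$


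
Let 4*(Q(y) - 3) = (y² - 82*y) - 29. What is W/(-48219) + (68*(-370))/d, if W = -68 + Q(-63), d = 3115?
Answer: -488031545/60080874 ≈ -8.1229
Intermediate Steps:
Q(y) = -17/4 - 41*y/2 + y²/4 (Q(y) = 3 + ((y² - 82*y) - 29)/4 = 3 + (-29 + y² - 82*y)/4 = 3 + (-29/4 - 41*y/2 + y²/4) = -17/4 - 41*y/2 + y²/4)
W = 4423/2 (W = -68 + (-17/4 - 41/2*(-63) + (¼)*(-63)²) = -68 + (-17/4 + 2583/2 + (¼)*3969) = -68 + (-17/4 + 2583/2 + 3969/4) = -68 + 4559/2 = 4423/2 ≈ 2211.5)
W/(-48219) + (68*(-370))/d = (4423/2)/(-48219) + (68*(-370))/3115 = (4423/2)*(-1/48219) - 25160*1/3115 = -4423/96438 - 5032/623 = -488031545/60080874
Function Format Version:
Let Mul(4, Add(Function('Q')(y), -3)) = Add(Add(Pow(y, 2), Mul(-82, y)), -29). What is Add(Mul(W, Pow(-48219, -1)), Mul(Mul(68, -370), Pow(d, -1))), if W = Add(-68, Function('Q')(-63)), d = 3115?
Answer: Rational(-488031545, 60080874) ≈ -8.1229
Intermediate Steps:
Function('Q')(y) = Add(Rational(-17, 4), Mul(Rational(-41, 2), y), Mul(Rational(1, 4), Pow(y, 2))) (Function('Q')(y) = Add(3, Mul(Rational(1, 4), Add(Add(Pow(y, 2), Mul(-82, y)), -29))) = Add(3, Mul(Rational(1, 4), Add(-29, Pow(y, 2), Mul(-82, y)))) = Add(3, Add(Rational(-29, 4), Mul(Rational(-41, 2), y), Mul(Rational(1, 4), Pow(y, 2)))) = Add(Rational(-17, 4), Mul(Rational(-41, 2), y), Mul(Rational(1, 4), Pow(y, 2))))
W = Rational(4423, 2) (W = Add(-68, Add(Rational(-17, 4), Mul(Rational(-41, 2), -63), Mul(Rational(1, 4), Pow(-63, 2)))) = Add(-68, Add(Rational(-17, 4), Rational(2583, 2), Mul(Rational(1, 4), 3969))) = Add(-68, Add(Rational(-17, 4), Rational(2583, 2), Rational(3969, 4))) = Add(-68, Rational(4559, 2)) = Rational(4423, 2) ≈ 2211.5)
Add(Mul(W, Pow(-48219, -1)), Mul(Mul(68, -370), Pow(d, -1))) = Add(Mul(Rational(4423, 2), Pow(-48219, -1)), Mul(Mul(68, -370), Pow(3115, -1))) = Add(Mul(Rational(4423, 2), Rational(-1, 48219)), Mul(-25160, Rational(1, 3115))) = Add(Rational(-4423, 96438), Rational(-5032, 623)) = Rational(-488031545, 60080874)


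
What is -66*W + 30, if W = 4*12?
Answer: -3138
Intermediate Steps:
W = 48
-66*W + 30 = -66*48 + 30 = -3168 + 30 = -3138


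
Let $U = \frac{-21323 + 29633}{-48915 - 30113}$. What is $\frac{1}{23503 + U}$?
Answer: $\frac{39514}{928693387} \approx 4.2548 \cdot 10^{-5}$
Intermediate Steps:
$U = - \frac{4155}{39514}$ ($U = \frac{8310}{-79028} = 8310 \left(- \frac{1}{79028}\right) = - \frac{4155}{39514} \approx -0.10515$)
$\frac{1}{23503 + U} = \frac{1}{23503 - \frac{4155}{39514}} = \frac{1}{\frac{928693387}{39514}} = \frac{39514}{928693387}$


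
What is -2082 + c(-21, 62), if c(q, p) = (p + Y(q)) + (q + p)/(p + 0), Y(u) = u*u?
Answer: -97857/62 ≈ -1578.3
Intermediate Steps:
Y(u) = u²
c(q, p) = p + q² + (p + q)/p (c(q, p) = (p + q²) + (q + p)/(p + 0) = (p + q²) + (p + q)/p = p + q² + (p + q)/p)
-2082 + c(-21, 62) = -2082 + (1 + 62 + (-21)² - 21/62) = -2082 + (1 + 62 + 441 - 21*1/62) = -2082 + (1 + 62 + 441 - 21/62) = -2082 + 31227/62 = -97857/62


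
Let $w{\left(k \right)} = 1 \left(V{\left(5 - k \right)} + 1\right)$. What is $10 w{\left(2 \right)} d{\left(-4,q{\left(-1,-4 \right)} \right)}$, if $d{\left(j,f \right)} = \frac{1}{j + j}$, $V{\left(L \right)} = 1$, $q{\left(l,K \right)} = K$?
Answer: $- \frac{5}{2} \approx -2.5$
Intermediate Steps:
$d{\left(j,f \right)} = \frac{1}{2 j}$
$w{\left(k \right)} = 2$ ($w{\left(k \right)} = 1 \left(1 + 1\right) = 1 \cdot 2 = 2$)
$10 w{\left(2 \right)} d{\left(-4,q{\left(-1,-4 \right)} \right)} = 10 \cdot 2 \frac{1}{2 \left(-4\right)} = 20 \cdot \frac{1}{2} \left(- \frac{1}{4}\right) = 20 \left(- \frac{1}{8}\right) = - \frac{5}{2}$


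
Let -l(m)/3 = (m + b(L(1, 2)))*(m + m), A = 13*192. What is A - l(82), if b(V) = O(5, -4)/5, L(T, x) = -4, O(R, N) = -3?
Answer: 212724/5 ≈ 42545.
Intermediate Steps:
A = 2496
b(V) = -3/5
l(m) = -6*m*(-3/5 + m) (l(m) = -3*(m - 3/5)*(m + m) = -3*(-3/5 + m)*2*m = -6*m*(-3/5 + m))
A - l(82) = 2496 - 6*82*(3 - 5*82)/5 = 2496 - 6*82*(3 - 410)/5 = 2496 - 6*82*(-407)/5 = 2496 - 1*(-200244/5) = 2496 + 200244/5 = 212724/5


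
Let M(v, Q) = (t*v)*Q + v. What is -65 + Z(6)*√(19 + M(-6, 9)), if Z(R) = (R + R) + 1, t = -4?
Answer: -65 + 13*√229 ≈ 131.73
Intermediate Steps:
Z(R) = 1 + 2*R (Z(R) = 2*R + 1 = 1 + 2*R)
M(v, Q) = v - 4*Q*v (M(v, Q) = (-4*v)*Q + v = -4*Q*v + v = v - 4*Q*v)
-65 + Z(6)*√(19 + M(-6, 9)) = -65 + (1 + 2*6)*√(19 - 6*(1 - 4*9)) = -65 + (1 + 12)*√(19 - 6*(1 - 36)) = -65 + 13*√(19 - 6*(-35)) = -65 + 13*√(19 + 210) = -65 + 13*√229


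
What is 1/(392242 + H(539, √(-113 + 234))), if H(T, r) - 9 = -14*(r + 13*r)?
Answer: 1/390095 ≈ 2.5635e-6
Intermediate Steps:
H(T, r) = 9 - 196*r (H(T, r) = 9 - 14*(r + 13*r) = 9 - 196*r)
1/(392242 + H(539, √(-113 + 234))) = 1/(392242 + (9 - 196*√(-113 + 234))) = 1/(392242 + (9 - 196*√121)) = 1/(392242 + (9 - 196*11)) = 1/(392242 + (9 - 2156)) = 1/(392242 - 2147) = 1/390095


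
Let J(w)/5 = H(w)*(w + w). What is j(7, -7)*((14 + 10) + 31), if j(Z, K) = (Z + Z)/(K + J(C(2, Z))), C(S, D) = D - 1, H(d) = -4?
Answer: -770/247 ≈ -3.1174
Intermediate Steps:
C(S, D) = -1 + D
J(w) = -40*w (J(w) = 5*(-4*(w + w)) = 5*(-8*w) = -40*w)
j(Z, K) = 2*Z/(40 + K - 40*Z) (j(Z, K) = (Z + Z)/(K - 40*(-1 + Z)) = (2*Z)/(K + (40 - 40*Z)) = (2*Z)/(40 + K - 40*Z) = 2*Z/(40 + K - 40*Z))
j(7, -7)*((14 + 10) + 31) = (2*7/(40 - 7 - 40*7))*((14 + 10) + 31) = (2*7/(40 - 7 - 280))*(24 + 31) = (2*7/(-247))*55 = (2*7*(-1/247))*55 = -14/247*55 = -770/247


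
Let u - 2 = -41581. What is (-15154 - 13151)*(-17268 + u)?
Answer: 1665664335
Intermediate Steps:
u = -41579 (u = 2 - 41581 = -41579)
(-15154 - 13151)*(-17268 + u) = (-15154 - 13151)*(-17268 - 41579) = -28305*(-58847) = 1665664335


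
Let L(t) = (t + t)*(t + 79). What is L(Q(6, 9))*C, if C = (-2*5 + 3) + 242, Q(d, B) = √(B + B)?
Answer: 8460 + 111390*√2 ≈ 1.6599e+5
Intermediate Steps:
Q(d, B) = √2*√B (Q(d, B) = √(2*B) = √2*√B)
L(t) = 2*t*(79 + t) (L(t) = (2*t)*(79 + t) = 2*t*(79 + t))
C = 235 (C = (-10 + 3) + 242 = -7 + 242 = 235)
L(Q(6, 9))*C = (2*(√2*√9)*(79 + √2*√9))*235 = (2*(√2*3)*(79 + √2*3))*235 = (2*(3*√2)*(79 + 3*√2))*235 = (6*√2*(79 + 3*√2))*235 = 1410*√2*(79 + 3*√2)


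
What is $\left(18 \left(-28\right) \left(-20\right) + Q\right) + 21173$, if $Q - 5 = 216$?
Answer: $31474$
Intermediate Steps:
$Q = 221$ ($Q = 5 + 216 = 221$)
$\left(18 \left(-28\right) \left(-20\right) + Q\right) + 21173 = \left(18 \left(-28\right) \left(-20\right) + 221\right) + 21173 = \left(\left(-504\right) \left(-20\right) + 221\right) + 21173 = \left(10080 + 221\right) + 21173 = 10301 + 21173 = 31474$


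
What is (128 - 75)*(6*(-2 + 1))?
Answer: -318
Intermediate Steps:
(128 - 75)*(6*(-2 + 1)) = 53*(6*(-1)) = 53*(-6) = -318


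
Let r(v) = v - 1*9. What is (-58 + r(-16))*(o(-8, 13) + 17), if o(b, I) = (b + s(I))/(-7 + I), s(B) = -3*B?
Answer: -4565/6 ≈ -760.83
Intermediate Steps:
r(v) = -9 + v (r(v) = v - 9 = -9 + v)
o(b, I) = (b - 3*I)/(-7 + I)
(-58 + r(-16))*(o(-8, 13) + 17) = (-58 + (-9 - 16))*((-8 - 3*13)/(-7 + 13) + 17) = (-58 - 25)*((-8 - 39)/6 + 17) = -83*((1/6)*(-47) + 17) = -83*(-47/6 + 17) = -83*55/6 = -4565/6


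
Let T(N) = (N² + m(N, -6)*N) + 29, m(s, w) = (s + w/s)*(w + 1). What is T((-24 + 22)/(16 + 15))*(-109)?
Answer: -6178447/961 ≈ -6429.2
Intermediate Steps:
m(s, w) = (1 + w)*(s + w/s) (m(s, w) = (s + w/s)*(1 + w) = (1 + w)*(s + w/s))
T(N) = 59 - 4*N² (T(N) = (N² + ((-6 + (-6)² + N²*(1 - 6))/N)*N) + 29 = (N² + ((-6 + 36 + N²*(-5))/N)*N) + 29 = (N² + ((-6 + 36 - 5*N²)/N)*N) + 29 = (N² + ((30 - 5*N²)/N)*N) + 29 = (N² + (30 - 5*N²)) + 29 = (30 - 4*N²) + 29 = 59 - 4*N²)
T((-24 + 22)/(16 + 15))*(-109) = (59 - 4*(-24 + 22)²/(16 + 15)²)*(-109) = (59 - 4*(-2/31)²)*(-109) = (59 - 4*4/961)*(-109) = (59 - 16/961)*(-109) = (56683/961)*(-109) = -6178447/961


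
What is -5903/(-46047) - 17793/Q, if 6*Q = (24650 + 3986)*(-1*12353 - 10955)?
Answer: 1972430384245/15366986449368 ≈ 0.12836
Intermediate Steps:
Q = -333723944/3 (Q = ((24650 + 3986)*(-1*12353 - 10955))/6 = (28636*(-12353 - 10955))/6 = (28636*(-23308))/6 = (⅙)*(-667447888) = -333723944/3 ≈ -1.1124e+8)
-5903/(-46047) - 17793/Q = -5903/(-46047) - 17793/(-333723944/3) = -5903*(-1/46047) - 17793*(-3/333723944) = 5903/46047 + 53379/333723944 = 1972430384245/15366986449368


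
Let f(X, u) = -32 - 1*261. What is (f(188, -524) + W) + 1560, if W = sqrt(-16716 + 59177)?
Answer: 1267 + sqrt(42461) ≈ 1473.1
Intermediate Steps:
W = sqrt(42461) ≈ 206.06
f(X, u) = -293 (f(X, u) = -32 - 261 = -293)
(f(188, -524) + W) + 1560 = (-293 + sqrt(42461)) + 1560 = 1267 + sqrt(42461)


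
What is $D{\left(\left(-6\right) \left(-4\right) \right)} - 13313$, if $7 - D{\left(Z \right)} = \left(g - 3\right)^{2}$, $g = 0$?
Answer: $-13315$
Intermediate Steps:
$D{\left(Z \right)} = -2$ ($D{\left(Z \right)} = 7 - \left(0 - 3\right)^{2} = 7 - \left(-3\right)^{2} = 7 - 9 = -2$)
$D{\left(\left(-6\right) \left(-4\right) \right)} - 13313 = -2 - 13313 = -13315$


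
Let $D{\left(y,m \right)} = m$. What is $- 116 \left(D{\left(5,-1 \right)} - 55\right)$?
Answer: $6496$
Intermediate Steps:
$- 116 \left(D{\left(5,-1 \right)} - 55\right) = - 116 \left(-1 - 55\right) = \left(-116\right) \left(-56\right) = 6496$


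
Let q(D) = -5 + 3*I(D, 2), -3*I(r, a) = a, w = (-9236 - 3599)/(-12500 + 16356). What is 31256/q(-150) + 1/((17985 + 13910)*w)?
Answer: -12795341417192/2865606275 ≈ -4465.1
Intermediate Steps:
w = -12835/3856 ≈ -3.3286
I(r, a) = -a/3
q(D) = -7 (q(D) = -5 + 3*(-⅓*2) = -5 + 3*(-⅔) = -5 - 2 = -7)
31256/q(-150) + 1/((17985 + 13910)*w) = 31256/(-7) + 1/((17985 + 13910)*(-12835/3856)) = 31256*(-⅐) - 3856/12835/31895 = -31256/7 + (1/31895)*(-3856/12835) = -31256/7 - 3856/409372325 = -12795341417192/2865606275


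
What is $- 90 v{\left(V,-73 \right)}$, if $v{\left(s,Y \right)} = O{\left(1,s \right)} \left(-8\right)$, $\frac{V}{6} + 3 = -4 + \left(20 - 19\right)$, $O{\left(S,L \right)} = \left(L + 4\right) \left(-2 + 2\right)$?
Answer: $0$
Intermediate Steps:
$O{\left(S,L \right)} = 0$ ($O{\left(S,L \right)} = \left(4 + L\right) 0 = 0$)
$V = -36$ ($V = -18 + 6 \left(-4 + \left(20 - 19\right)\right) = -18 + 6 \left(-4 + 1\right) = -18 + 6 \left(-3\right) = -18 - 18 = -36$)
$v{\left(s,Y \right)} = 0$ ($v{\left(s,Y \right)} = 0 \left(-8\right) = 0$)
$- 90 v{\left(V,-73 \right)} = \left(-90\right) 0 = 0$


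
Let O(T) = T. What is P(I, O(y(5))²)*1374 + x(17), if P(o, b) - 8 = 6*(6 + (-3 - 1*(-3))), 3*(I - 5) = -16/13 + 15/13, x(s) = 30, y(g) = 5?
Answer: 60486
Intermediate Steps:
I = 194/39 (I = 5 + (-16/13 + 15/13)/3 = 5 + (⅓)*(-1/13) = 5 - 1/39 = 194/39 ≈ 4.9744)
P(o, b) = 44 (P(o, b) = 8 + 6*(6 + (-3 - 1*(-3))) = 8 + 6*(6 + (-3 + 3)) = 8 + 6*(6 + 0) = 8 + 6*6 = 8 + 36 = 44)
P(I, O(y(5))²)*1374 + x(17) = 44*1374 + 30 = 60456 + 30 = 60486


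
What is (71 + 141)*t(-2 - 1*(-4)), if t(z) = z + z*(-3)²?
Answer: 4240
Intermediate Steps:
t(z) = 10*z (t(z) = z + z*9 = z + 9*z = 10*z)
(71 + 141)*t(-2 - 1*(-4)) = (71 + 141)*(10*(-2 - 1*(-4))) = 212*(10*(-2 + 4)) = 212*(10*2) = 212*20 = 4240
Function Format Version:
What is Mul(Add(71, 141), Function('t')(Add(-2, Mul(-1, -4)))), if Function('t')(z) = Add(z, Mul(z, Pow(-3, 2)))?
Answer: 4240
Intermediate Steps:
Function('t')(z) = Mul(10, z) (Function('t')(z) = Add(z, Mul(z, 9)) = Add(z, Mul(9, z)) = Mul(10, z))
Mul(Add(71, 141), Function('t')(Add(-2, Mul(-1, -4)))) = Mul(Add(71, 141), Mul(10, Add(-2, Mul(-1, -4)))) = Mul(212, Mul(10, Add(-2, 4))) = Mul(212, Mul(10, 2)) = Mul(212, 20) = 4240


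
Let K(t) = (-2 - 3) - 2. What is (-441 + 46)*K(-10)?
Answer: 2765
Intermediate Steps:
K(t) = -7 (K(t) = -5 - 2 = -7)
(-441 + 46)*K(-10) = (-441 + 46)*(-7) = -395*(-7) = 2765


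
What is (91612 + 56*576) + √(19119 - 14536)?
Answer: 123868 + √4583 ≈ 1.2394e+5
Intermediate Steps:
(91612 + 56*576) + √(19119 - 14536) = (91612 + 32256) + √4583 = 123868 + √4583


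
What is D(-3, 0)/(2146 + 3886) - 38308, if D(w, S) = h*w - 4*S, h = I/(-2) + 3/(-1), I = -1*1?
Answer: -462147697/12064 ≈ -38308.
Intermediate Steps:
I = -1
h = -5/2 (h = -1/(-2) + 3/(-1) = -1*(-½) + 3*(-1) = ½ - 3 = -5/2 ≈ -2.5000)
D(w, S) = -4*S - 5*w/2 (D(w, S) = -5*w/2 - 4*S = -4*S - 5*w/2)
D(-3, 0)/(2146 + 3886) - 38308 = (-4*0 - 5/2*(-3))/(2146 + 3886) - 38308 = (0 + 15/2)/6032 - 38308 = (15/2)*(1/6032) - 38308 = 15/12064 - 38308 = -462147697/12064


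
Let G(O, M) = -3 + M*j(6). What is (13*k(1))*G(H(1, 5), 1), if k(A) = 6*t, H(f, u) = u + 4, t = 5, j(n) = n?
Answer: 1170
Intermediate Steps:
H(f, u) = 4 + u
G(O, M) = -3 + 6*M (G(O, M) = -3 + M*6 = -3 + 6*M)
k(A) = 30 (k(A) = 6*5 = 30)
(13*k(1))*G(H(1, 5), 1) = (13*30)*(-3 + 6*1) = 390*(-3 + 6) = 390*3 = 1170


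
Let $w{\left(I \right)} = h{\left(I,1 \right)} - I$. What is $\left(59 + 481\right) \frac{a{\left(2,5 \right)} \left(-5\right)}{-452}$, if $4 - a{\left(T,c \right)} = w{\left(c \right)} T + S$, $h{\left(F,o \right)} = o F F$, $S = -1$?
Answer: $- \frac{23625}{113} \approx -209.07$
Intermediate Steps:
$h{\left(F,o \right)} = o F^{2}$ ($h{\left(F,o \right)} = F o F = o F^{2}$)
$w{\left(I \right)} = I^{2} - I$ ($w{\left(I \right)} = 1 I^{2} - I = I^{2} - I$)
$a{\left(T,c \right)} = 5 - T c \left(-1 + c\right)$ ($a{\left(T,c \right)} = 4 - \left(c \left(-1 + c\right) T - 1\right) = 4 - \left(T c \left(-1 + c\right) - 1\right) = 4 - \left(-1 + T c \left(-1 + c\right)\right) = 5 - T c \left(-1 + c\right)$)
$\left(59 + 481\right) \frac{a{\left(2,5 \right)} \left(-5\right)}{-452} = \left(59 + 481\right) \frac{\left(5 - 2 \cdot 5 \left(-1 + 5\right)\right) \left(-5\right)}{-452} = 540 \left(5 - 2 \cdot 5 \cdot 4\right) \left(-5\right) \left(- \frac{1}{452}\right) = 540 \left(5 - 40\right) \left(-5\right) \left(- \frac{1}{452}\right) = 540 \left(-35\right) \left(-5\right) \left(- \frac{1}{452}\right) = 540 \cdot 175 \left(- \frac{1}{452}\right) = 540 \left(- \frac{175}{452}\right) = - \frac{23625}{113}$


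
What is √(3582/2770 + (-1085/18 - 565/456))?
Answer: I*√6005324413810/315780 ≈ 7.7604*I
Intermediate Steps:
√(3582/2770 + (-1085/18 - 565/456)) = √(3582*(1/2770) + (-1085*1/18 - 565*1/456)) = √(1791/1385 + (-1085/18 - 565/456)) = √(1791/1385 - 84155/1368) = √(-114104587/1894680) = I*√6005324413810/315780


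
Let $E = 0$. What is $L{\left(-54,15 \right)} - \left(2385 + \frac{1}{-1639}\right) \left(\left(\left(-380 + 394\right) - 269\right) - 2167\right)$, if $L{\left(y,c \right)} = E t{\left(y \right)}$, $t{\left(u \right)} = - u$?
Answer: $\frac{9467631908}{1639} \approx 5.7765 \cdot 10^{6}$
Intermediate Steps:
$L{\left(y,c \right)} = 0$ ($L{\left(y,c \right)} = 0 \left(- y\right) = 0$)
$L{\left(-54,15 \right)} - \left(2385 + \frac{1}{-1639}\right) \left(\left(\left(-380 + 394\right) - 269\right) - 2167\right) = 0 - \left(2385 + \frac{1}{-1639}\right) \left(\left(\left(-380 + 394\right) - 269\right) - 2167\right) = 0 - \left(2385 - \frac{1}{1639}\right) \left(\left(14 - 269\right) - 2167\right) = 0 - \frac{3909014 \left(-255 - 2167\right)}{1639} = 0 - \frac{3909014}{1639} \left(-2422\right) = 0 - - \frac{9467631908}{1639} = 0 + \frac{9467631908}{1639} = \frac{9467631908}{1639}$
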